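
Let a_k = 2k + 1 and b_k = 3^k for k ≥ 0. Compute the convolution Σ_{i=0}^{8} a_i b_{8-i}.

19673

This is [x^8] in the product of the two ordinary generating functions.
Σ = 1·6561 + 3·2187 + 5·729 + 7·243 + 9·81 + 11·27 + 13·9 + 15·3 + 17·1 = 19673.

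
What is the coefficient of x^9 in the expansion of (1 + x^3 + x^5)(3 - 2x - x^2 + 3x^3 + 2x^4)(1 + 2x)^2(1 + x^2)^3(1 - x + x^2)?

111

(1 + x^3 + x^5) has coefficients 1,0,0,1,0,1 for degrees 0…5.
(3 - 2x - x^2 + 3x^3 + 2x^4) has coefficients 3,-2,-1,3,2,0,0,0,0,0 for degrees 0…9.
Multiplying by (1 + 2x)^2 gives running coefficients 3,10,3,-9,10,20,8,0,0,0 for degrees 0…9.
Multiplying by (1 + x^2)^3 gives running coefficients 3,10,12,21,28,23,50,43,57,51 for degrees 0…9.
Finally multiplying by (1 - x + x^2), the product of all factors after the first has coefficients 3,7,5,19,19,16,55,16,64,37 for degrees 0…9.
[x^9] = 1·37 + 1·55 + 1·19 = 111.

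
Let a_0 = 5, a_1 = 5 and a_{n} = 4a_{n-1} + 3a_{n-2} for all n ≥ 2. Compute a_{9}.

The ordinary generating function has denominator 1 - 4q - 3q^2.
Iterating the recurrence: a_0,…,a_{9} = 5, 5, 35, 155, 725, 3365, 15635, 72635, 337445, 1567685.

1567685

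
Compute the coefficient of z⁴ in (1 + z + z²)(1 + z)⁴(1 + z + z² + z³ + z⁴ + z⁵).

(1 + z + z²) has coefficients 1,1,1 for degrees 0…2.
(1 + z)⁴ has coefficients 1,4,6,4,1 for degrees 0…4.
Finally multiplying by (1 + z + z² + z³ + z⁴ + z⁵), the product of all factors after the first has coefficients 1,5,11,15,16 for degrees 0…4.
[z⁴] = 1·16 + 1·15 + 1·11 = 42.

42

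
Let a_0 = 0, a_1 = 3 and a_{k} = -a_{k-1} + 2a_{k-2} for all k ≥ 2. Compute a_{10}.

-1023

The ordinary generating function has denominator 1 + z - 2z^2.
Iterating the recurrence: a_0,…,a_{10} = 0, 3, -3, 9, -15, 33, -63, 129, -255, 513, -1023.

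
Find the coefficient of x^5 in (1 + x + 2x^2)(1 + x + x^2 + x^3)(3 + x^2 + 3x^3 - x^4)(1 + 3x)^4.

3044

(1 + x + 2x^2) has coefficients 1,1,2 for degrees 0…2.
(1 + x + x^2 + x^3) has coefficients 1,1,1,1,0,0 for degrees 0…5.
Multiplying by (3 + x^2 + 3x^3 - x^4) gives running coefficients 3,3,4,7,3,3 for degrees 0…5.
Finally multiplying by (1 + 3x)^4, the product of all factors after the first has coefficients 3,39,202,541,870,1092 for degrees 0…5.
[x^5] = 1·1092 + 1·870 + 2·541 = 3044.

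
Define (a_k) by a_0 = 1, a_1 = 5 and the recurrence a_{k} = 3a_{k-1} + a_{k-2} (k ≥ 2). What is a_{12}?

The ordinary generating function has denominator 1 - 3y - y^2.
Iterating the recurrence: a_0,…,a_{12} = 1, 5, 16, 53, 175, 578, 1909, 6305, 20824, 68777, 227155, 750242, 2477881.

2477881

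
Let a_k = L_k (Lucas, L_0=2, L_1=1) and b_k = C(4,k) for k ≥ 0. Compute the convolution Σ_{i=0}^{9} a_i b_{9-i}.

521

The convolution is the x^9 coefficient of A(x)B(x).
Σ = 2·0 + 1·0 + 3·0 + 4·0 + 7·0 + 11·1 + 18·4 + 29·6 + 47·4 + 76·1 = 521.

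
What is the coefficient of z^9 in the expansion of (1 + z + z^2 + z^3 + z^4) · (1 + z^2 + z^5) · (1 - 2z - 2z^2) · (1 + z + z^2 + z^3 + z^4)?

-27

(1 + z + z^2 + z^3 + z^4) has coefficients 1,1,1,1,1 for degrees 0…4.
(1 + z^2 + z^5) has coefficients 1,0,1,0,0,1,0,0,0,0 for degrees 0…9.
Multiplying by (1 - 2z - 2z^2) gives running coefficients 1,-2,-1,-2,-2,1,-2,-2,0,0 for degrees 0…9.
Finally multiplying by (1 + z + z^2 + z^3 + z^4), the product of all factors after the first has coefficients 1,-1,-2,-4,-6,-6,-6,-7,-5,-3 for degrees 0…9.
[z^9] = 1·(-3) + 1·(-5) + 1·(-7) + 1·(-6) + 1·(-6) = -27.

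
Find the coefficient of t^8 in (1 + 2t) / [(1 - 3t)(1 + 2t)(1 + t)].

Partial fractions give a closed form: a_n = (3/4)·3^n + (1/4)·(-1)^n.
At n = 8: a_8 = 4921.

4921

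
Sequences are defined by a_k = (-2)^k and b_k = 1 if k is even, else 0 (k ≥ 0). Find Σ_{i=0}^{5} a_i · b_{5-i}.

-42

Write out a_i and b_{5-i} for i = 0,…,5 and sum the products.
Σ = 1·0 − 2·1 + 4·0 − 8·1 + 16·0 − 32·1 = -42.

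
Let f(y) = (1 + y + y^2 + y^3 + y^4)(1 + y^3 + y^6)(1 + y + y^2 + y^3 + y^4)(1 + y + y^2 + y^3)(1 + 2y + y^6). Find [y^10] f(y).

(1 + y + y^2 + y^3 + y^4) has coefficients 1,1,1,1,1 for degrees 0…4.
(1 + y^3 + y^6) has coefficients 1,0,0,1,0,0,1,0,0,0,0 for degrees 0…10.
Multiplying by (1 + y + y^2 + y^3 + y^4) gives running coefficients 1,1,1,2,2,1,2,2,1,1,1 for degrees 0…10.
Multiplying by (1 + y + y^2 + y^3) gives running coefficients 1,2,3,5,6,6,7,7,6,6,5 for degrees 0…10.
Finally multiplying by (1 + 2y + y^6), the product of all factors after the first has coefficients 1,4,7,11,16,18,20,23,23,23,23 for degrees 0…10.
[y^10] = 1·23 + 1·23 + 1·23 + 1·23 + 1·20 = 112.

112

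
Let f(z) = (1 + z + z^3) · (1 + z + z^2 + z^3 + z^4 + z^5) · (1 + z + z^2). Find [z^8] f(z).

4

(1 + z + z^3) has coefficients 1,1,0,1 for degrees 0…3.
(1 + z + z^2 + z^3 + z^4 + z^5) has coefficients 1,1,1,1,1,1,0,0,0 for degrees 0…8.
Finally multiplying by (1 + z + z^2), the product of all factors after the first has coefficients 1,2,3,3,3,3,2,1,0 for degrees 0…8.
[z^8] = 1·0 + 1·1 + 1·3 = 4.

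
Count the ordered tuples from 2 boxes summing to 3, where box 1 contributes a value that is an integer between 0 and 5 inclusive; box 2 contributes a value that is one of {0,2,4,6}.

The generating function for the choices is (1 + z + z² + z³ + z⁴ + z⁵)·(1 + z² + z⁴ + z⁶); the count is [z³].
(1 + z + z² + z³ + z⁴ + z⁵) has coefficients 1,1,1,1 for degrees 0…3.
(1 + z² + z⁴ + z⁶) has coefficients 1,0,1,0 for degrees 0…3.
[z³] = 1·0 + 1·1 + 1·0 + 1·1 = 2.

2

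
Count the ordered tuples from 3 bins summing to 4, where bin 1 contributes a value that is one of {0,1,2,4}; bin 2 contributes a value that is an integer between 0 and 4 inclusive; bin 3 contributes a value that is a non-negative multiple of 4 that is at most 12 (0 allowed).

5

The generating function for the choices is (1 + t + t² + t⁴)·(1 + t + t² + t³ + t⁴)·(1 + t⁴ + t⁸ + t¹²); the count is [t⁴].
(1 + t + t² + t⁴) has coefficients 1,1,1,0,1 for degrees 0…4.
(1 + t + t² + t³ + t⁴) has coefficients 1,1,1,1,1 for degrees 0…4.
Finally multiplying by (1 + t⁴ + t⁸ + t¹²), the product of all factors after the first has coefficients 1,1,1,1,2 for degrees 0…4.
[t⁴] = 1·2 + 1·1 + 1·1 + 1·1 = 5.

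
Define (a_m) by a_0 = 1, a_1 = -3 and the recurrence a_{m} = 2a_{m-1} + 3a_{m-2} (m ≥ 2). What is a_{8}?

The ordinary generating function has denominator 1 - 2x - 3x^2.
Iterating the recurrence: a_0,…,a_{8} = 1, -3, -3, -15, -39, -123, -363, -1095, -3279.

-3279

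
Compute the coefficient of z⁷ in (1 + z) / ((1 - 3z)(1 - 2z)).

Partial fractions give a closed form: a_n = (4)·3^n + (-3)·2^n.
At n = 7: a_7 = 8364.

8364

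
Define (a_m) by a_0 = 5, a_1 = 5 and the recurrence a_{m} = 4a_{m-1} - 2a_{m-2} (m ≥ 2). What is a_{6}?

The ordinary generating function has denominator 1 - 4y + 2y^2.
Iterating the recurrence: a_0,…,a_{6} = 5, 5, 10, 30, 100, 340, 1160.

1160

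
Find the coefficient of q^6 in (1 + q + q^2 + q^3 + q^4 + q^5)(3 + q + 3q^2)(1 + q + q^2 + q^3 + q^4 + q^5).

36

(1 + q + q^2 + q^3 + q^4 + q^5) has coefficients 1,1,1,1,1,1 for degrees 0…5.
(3 + q + 3q^2) has coefficients 3,1,3,0,0,0,0 for degrees 0…6.
Finally multiplying by (1 + q + q^2 + q^3 + q^4 + q^5), the product of all factors after the first has coefficients 3,4,7,7,7,7,4 for degrees 0…6.
[q^6] = 1·4 + 1·7 + 1·7 + 1·7 + 1·7 + 1·4 = 36.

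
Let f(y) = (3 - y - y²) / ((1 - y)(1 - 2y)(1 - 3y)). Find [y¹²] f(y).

Partial fractions give a closed form: a_n = (1/2)·1^n + (-9)·2^n + (23/2)·3^n.
At n = 12: a_12 = 6074708.

6074708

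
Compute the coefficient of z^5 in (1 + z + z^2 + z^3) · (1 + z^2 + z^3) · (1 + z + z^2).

7

(1 + z + z^2 + z^3) has coefficients 1,1,1,1 for degrees 0…3.
(1 + z^2 + z^3) has coefficients 1,0,1,1,0,0 for degrees 0…5.
Finally multiplying by (1 + z + z^2), the product of all factors after the first has coefficients 1,1,2,2,2,1 for degrees 0…5.
[z^5] = 1·1 + 1·2 + 1·2 + 1·2 = 7.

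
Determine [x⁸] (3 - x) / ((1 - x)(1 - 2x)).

1278

Partial fractions give a closed form: a_n = (-2)·1^n + (5)·2^n.
At n = 8: a_8 = 1278.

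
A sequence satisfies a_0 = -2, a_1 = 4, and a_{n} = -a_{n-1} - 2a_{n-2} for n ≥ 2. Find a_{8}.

The ordinary generating function has denominator 1 + z + 2z^2.
Iterating the recurrence: a_0,…,a_{8} = -2, 4, 0, -8, 8, 8, -24, 8, 40.

40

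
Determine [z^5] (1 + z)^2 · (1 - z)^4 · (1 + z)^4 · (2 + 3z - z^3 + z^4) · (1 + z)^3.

(1 + z)^2 has coefficients 1,2,1 for degrees 0…2.
(1 - z)^4 has coefficients 1,-4,6,-4,1,0 for degrees 0…5.
Multiplying by (1 + z)^4 gives running coefficients 1,0,-4,0,6,0 for degrees 0…5.
Multiplying by (2 + 3z - z^3 + z^4) gives running coefficients 2,3,-8,-13,13,22 for degrees 0…5.
Finally multiplying by (1 + z)^3, the product of all factors after the first has coefficients 2,9,7,-26,-47,14 for degrees 0…5.
[z^5] = 1·14 + 2·(-47) + 1·(-26) = -106.

-106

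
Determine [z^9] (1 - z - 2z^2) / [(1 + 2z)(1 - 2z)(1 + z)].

Partial fractions give a closed form: a_n = (1)·(-2)^n.
At n = 9: a_9 = -512.

-512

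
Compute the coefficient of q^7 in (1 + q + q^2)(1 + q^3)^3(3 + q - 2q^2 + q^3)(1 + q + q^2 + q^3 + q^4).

(1 + q + q^2) has coefficients 1,1,1 for degrees 0…2.
(1 + q^3)^3 has coefficients 1,0,0,3,0,0,3,0 for degrees 0…7.
Multiplying by (3 + q - 2q^2 + q^3) gives running coefficients 3,1,-2,10,3,-6,12,3 for degrees 0…7.
Finally multiplying by (1 + q + q^2 + q^3 + q^4), the product of all factors after the first has coefficients 3,4,2,12,15,6,17,22 for degrees 0…7.
[q^7] = 1·22 + 1·17 + 1·6 = 45.

45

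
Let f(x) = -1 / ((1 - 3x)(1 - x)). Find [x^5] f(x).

-364

The denominator gives the recurrence a_n = 4a_(n−1) − 3a_(n−2) for n ≥ 2; the numerator fixes a_0 = -1, a_1 = -4.
Iterating: -1, -4, -13, -40, -121, -364, so a_5 = -364.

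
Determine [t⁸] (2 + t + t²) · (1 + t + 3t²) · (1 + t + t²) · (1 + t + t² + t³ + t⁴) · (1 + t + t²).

118

(2 + t + t²) has coefficients 2,1,1 for degrees 0…2.
(1 + t + 3t²) has coefficients 1,1,3,0,0,0,0,0,0 for degrees 0…8.
Multiplying by (1 + t + t²) gives running coefficients 1,2,5,4,3,0,0,0,0 for degrees 0…8.
Multiplying by (1 + t + t² + t³ + t⁴) gives running coefficients 1,3,8,12,15,14,12,7,3 for degrees 0…8.
Finally multiplying by (1 + t + t²), the product of all factors after the first has coefficients 1,4,12,23,35,41,41,33,22 for degrees 0…8.
[t⁸] = 2·22 + 1·33 + 1·41 = 118.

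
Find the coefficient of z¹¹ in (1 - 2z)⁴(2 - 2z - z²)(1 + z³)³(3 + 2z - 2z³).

207

(1 - 2z)⁴ has coefficients 1,-8,24,-32,16 for degrees 0…4.
(2 - 2z - z²) has coefficients 2,-2,-1,0,0,0,0,0,0,0,0,0 for degrees 0…11.
Multiplying by (1 + z³)³ gives running coefficients 2,-2,-1,6,-6,-3,6,-6,-3,2,-2,-1 for degrees 0…11.
Finally multiplying by (3 + 2z - 2z³), the product of all factors after the first has coefficients 6,-2,-7,12,-2,-19,0,6,-15,-12,10,-1 for degrees 0…11.
[z¹¹] = 1·(-1) − 8·10 + 24·(-12) − 32·(-15) + 16·6 = 207.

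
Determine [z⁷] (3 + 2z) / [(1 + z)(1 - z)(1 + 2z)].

-340

Partial fractions give a closed form: a_n = (-1/2)·(-1)^n + (5/6)·1^n + (8/3)·(-2)^n.
At n = 7: a_7 = -340.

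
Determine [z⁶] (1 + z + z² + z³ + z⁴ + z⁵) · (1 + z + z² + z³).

(1 + z + z² + z³ + z⁴ + z⁵) has coefficients 1,1,1,1,1,1 for degrees 0…5.
(1 + z + z² + z³) has coefficients 1,1,1,1,0,0,0 for degrees 0…6.
[z⁶] = 1·0 + 1·0 + 1·0 + 1·1 + 1·1 + 1·1 = 3.

3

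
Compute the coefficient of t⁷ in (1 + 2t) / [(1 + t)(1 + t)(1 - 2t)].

The denominator gives the recurrence a_n = 3a_(n−2) + 2a_(n−3) for n ≥ 3; the numerator fixes a_0 = 1, a_1 = 2, a_2 = 3.
Iterating: 1, 2, 3, 8, 13, 30, 55, 116, so a_7 = 116.

116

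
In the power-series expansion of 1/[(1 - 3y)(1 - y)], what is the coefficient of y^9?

Partial fractions give a closed form: a_n = (3/2)·3^n + (-1/2)·1^n.
At n = 9: a_9 = 29524.

29524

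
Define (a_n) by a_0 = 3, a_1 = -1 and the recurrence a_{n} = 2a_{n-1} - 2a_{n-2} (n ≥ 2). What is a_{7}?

56

The ordinary generating function has denominator 1 - 2q + 2q^2.
Iterating the recurrence: a_0,…,a_{7} = 3, -1, -8, -14, -12, 4, 32, 56.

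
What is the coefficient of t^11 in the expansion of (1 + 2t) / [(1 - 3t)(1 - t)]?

442866

Partial fractions give a closed form: a_n = (5/2)·3^n + (-3/2)·1^n.
At n = 11: a_11 = 442866.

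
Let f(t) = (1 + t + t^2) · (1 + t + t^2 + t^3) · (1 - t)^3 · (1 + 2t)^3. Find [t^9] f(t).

(1 + t + t^2) has coefficients 1,1,1 for degrees 0…2.
(1 + t + t^2 + t^3) has coefficients 1,1,1,1,0,0,0,0,0,0 for degrees 0…9.
Multiplying by (1 - t)^3 gives running coefficients 1,-2,1,0,-1,2,-1,0,0,0 for degrees 0…9.
Finally multiplying by (1 + 2t)^3, the product of all factors after the first has coefficients 1,4,1,-10,-5,4,-1,10,4,-8 for degrees 0…9.
[t^9] = 1·(-8) + 1·4 + 1·10 = 6.

6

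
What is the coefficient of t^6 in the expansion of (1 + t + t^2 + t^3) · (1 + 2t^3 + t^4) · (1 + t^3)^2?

10

(1 + t + t^2 + t^3) has coefficients 1,1,1,1 for degrees 0…3.
(1 + 2t^3 + t^4) has coefficients 1,0,0,2,1,0,0 for degrees 0…6.
Finally multiplying by (1 + t^3)^2, the product of all factors after the first has coefficients 1,0,0,4,1,0,5 for degrees 0…6.
[t^6] = 1·5 + 1·0 + 1·1 + 1·4 = 10.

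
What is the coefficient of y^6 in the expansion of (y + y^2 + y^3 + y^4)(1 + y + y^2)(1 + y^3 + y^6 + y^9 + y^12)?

(y + y^2 + y^3 + y^4) has coefficients 0,1,1,1,1 for degrees 0…4.
(1 + y + y^2) has coefficients 1,1,1,0,0,0,0 for degrees 0…6.
Finally multiplying by (1 + y^3 + y^6 + y^9 + y^12), the product of all factors after the first has coefficients 1,1,1,1,1,1,1 for degrees 0…6.
[y^6] = 1·1 + 1·1 + 1·1 + 1·1 = 4.

4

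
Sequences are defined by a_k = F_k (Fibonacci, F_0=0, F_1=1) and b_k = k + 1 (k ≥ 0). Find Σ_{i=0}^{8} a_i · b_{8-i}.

This is [x^8] in the product of the two ordinary generating functions.
Σ = 0·9 + 1·8 + 1·7 + 2·6 + 3·5 + 5·4 + 8·3 + 13·2 + 21·1 = 133.

133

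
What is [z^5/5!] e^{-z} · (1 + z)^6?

-151

The EGF product rule gives c_5 = Σ_{k_1+k_2=5} C(5; k_1,k_2) · ∏ g_i(k_i), where e^{-z} gives (-1)^k; (1+z)^6 gives the falling factorial (6)_k.
g_1(k) for k = 0…5: 1, -1, 1, -1, 1, -1.
g_2(k) for k = 0…5: 1, 6, 30, 120, 360, 720.
c_5 = Σ_k C(5,k)·g_1(k)·g_2(5−k) = 1·1·720 + 5·(-1)·360 + 10·1·120 + 10·(-1)·30 + 5·1·6 + 1·(-1)·1 = 720 − 1800 + 1200 − 300 + 30 − 1 = -151.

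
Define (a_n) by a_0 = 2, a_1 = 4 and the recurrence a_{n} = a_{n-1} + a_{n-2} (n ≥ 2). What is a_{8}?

110

The ordinary generating function has denominator 1 - z - z^2.
Iterating the recurrence: a_0,…,a_{8} = 2, 4, 6, 10, 16, 26, 42, 68, 110.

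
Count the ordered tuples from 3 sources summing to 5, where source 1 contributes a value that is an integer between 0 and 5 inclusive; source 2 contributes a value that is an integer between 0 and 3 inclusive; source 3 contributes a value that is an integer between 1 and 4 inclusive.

The generating function for the choices is (1 + x + x^2 + x^3 + x^4 + x^5)·(1 + x + x^2 + x^3)·(x + x^2 + x^3 + x^4); the count is [x^5].
(1 + x + x^2 + x^3 + x^4 + x^5) has coefficients 1,1,1,1,1,1 for degrees 0…5.
(1 + x + x^2 + x^3) has coefficients 1,1,1,1,0,0 for degrees 0…5.
Finally multiplying by (x + x^2 + x^3 + x^4), the product of all factors after the first has coefficients 0,1,2,3,4,3 for degrees 0…5.
[x^5] = 1·3 + 1·4 + 1·3 + 1·2 + 1·1 + 1·0 = 13.

13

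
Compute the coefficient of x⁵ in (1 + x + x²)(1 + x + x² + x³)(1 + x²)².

9

(1 + x + x²) has coefficients 1,1,1 for degrees 0…2.
(1 + x + x² + x³) has coefficients 1,1,1,1,0,0 for degrees 0…5.
Finally multiplying by (1 + x²)², the product of all factors after the first has coefficients 1,1,3,3,3,3 for degrees 0…5.
[x⁵] = 1·3 + 1·3 + 1·3 = 9.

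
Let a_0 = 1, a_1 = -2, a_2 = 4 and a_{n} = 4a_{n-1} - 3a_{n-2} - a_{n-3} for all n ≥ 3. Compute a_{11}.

121782

The ordinary generating function has denominator 1 - 4q + 3q^2 + q^3.
Iterating the recurrence: a_0,…,a_{11} = 1, -2, 4, 21, 74, 229, 673, 1931, 5476, 15438, 43393, 121782.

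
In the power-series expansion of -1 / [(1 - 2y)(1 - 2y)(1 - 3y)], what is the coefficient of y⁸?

The denominator gives the recurrence a_n = 7a_(n−1) − 16a_(n−2) + 12a_(n−3) for n ≥ 3; the numerator fixes a_0 = -1, a_1 = -7, a_2 = -33.
Iterating: -1, -7, -33, -131, -473, -1611, -5281, -16867, -52905, so a_8 = -52905.

-52905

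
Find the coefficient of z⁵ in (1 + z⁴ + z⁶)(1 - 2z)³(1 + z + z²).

-13

(1 + z⁴ + z⁶) has coefficients 1,0,0,0,1,0 for degrees 0…5.
(1 - 2z)³ has coefficients 1,-6,12,-8,0,0 for degrees 0…5.
Finally multiplying by (1 + z + z²), the product of all factors after the first has coefficients 1,-5,7,-2,4,-8 for degrees 0…5.
[z⁵] = 1·(-8) + 1·(-5) = -13.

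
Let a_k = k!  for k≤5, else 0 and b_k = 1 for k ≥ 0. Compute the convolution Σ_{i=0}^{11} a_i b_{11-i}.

The convolution is the t^11 coefficient of A(t)B(t).
Σ = 1·1 + 1·1 + 2·1 + 6·1 + 24·1 + 120·1 + 0·1 + 0·1 + 0·1 + 0·1 + 0·1 + 0·1 = 154.

154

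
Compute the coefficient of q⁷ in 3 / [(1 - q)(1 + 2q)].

-255

Partial fractions give a closed form: a_n = (1)·1^n + (2)·(-2)^n.
At n = 7: a_7 = -255.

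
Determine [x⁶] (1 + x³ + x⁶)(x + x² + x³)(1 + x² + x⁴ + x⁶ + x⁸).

(1 + x³ + x⁶) has coefficients 1,0,0,1,0,0,1 for degrees 0…6.
(x + x² + x³) has coefficients 0,1,1,1,0,0,0 for degrees 0…6.
Finally multiplying by (1 + x² + x⁴ + x⁶ + x⁸), the product of all factors after the first has coefficients 0,1,1,2,1,2,1 for degrees 0…6.
[x⁶] = 1·1 + 1·2 + 1·0 = 3.

3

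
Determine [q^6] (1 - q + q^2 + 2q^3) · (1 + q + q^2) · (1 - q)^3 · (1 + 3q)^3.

-71

(1 - q + q^2 + 2q^3) has coefficients 1,-1,1,2 for degrees 0…3.
(1 + q + q^2) has coefficients 1,1,1,0,0,0,0 for degrees 0…6.
Multiplying by (1 - q)^3 gives running coefficients 1,-2,1,-1,2,-1,0 for degrees 0…6.
Finally multiplying by (1 + 3q)^3, the product of all factors after the first has coefficients 1,7,10,-19,-34,17,18 for degrees 0…6.
[q^6] = 1·18 − 1·17 + 1·(-34) + 2·(-19) = -71.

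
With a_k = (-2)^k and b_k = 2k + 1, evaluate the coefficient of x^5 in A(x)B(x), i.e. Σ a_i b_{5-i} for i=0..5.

The convolution is the x^5 coefficient of A(x)B(x).
Σ = 1·11 − 2·9 + 4·7 − 8·5 + 16·3 − 32·1 = -3.

-3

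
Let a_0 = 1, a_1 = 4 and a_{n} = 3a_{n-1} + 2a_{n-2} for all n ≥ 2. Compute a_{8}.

The ordinary generating function has denominator 1 - 3x - 2x^2.
Iterating the recurrence: a_0,…,a_{8} = 1, 4, 14, 50, 178, 634, 2258, 8042, 28642.

28642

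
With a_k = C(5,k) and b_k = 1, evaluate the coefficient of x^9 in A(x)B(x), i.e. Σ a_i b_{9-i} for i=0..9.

The convolution is the x^9 coefficient of A(x)B(x).
Σ = 1·1 + 5·1 + 10·1 + 10·1 + 5·1 + 1·1 + 0·1 + 0·1 + 0·1 + 0·1 = 32.

32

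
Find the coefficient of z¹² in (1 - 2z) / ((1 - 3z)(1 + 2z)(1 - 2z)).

The denominator gives the recurrence a_n = 3a_(n−1) + 4a_(n−2) − 12a_(n−3) for n ≥ 3; the numerator fixes a_0 = 1, a_1 = 1, a_2 = 7.
Iterating: 1, 1, 7, 13, 55, 133, 463, 1261, 4039, 11605, 35839, 105469, 320503, so a_12 = 320503.

320503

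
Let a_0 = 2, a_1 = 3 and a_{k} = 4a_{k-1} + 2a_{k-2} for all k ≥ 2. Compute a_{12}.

The ordinary generating function has denominator 1 - 4t - 2t^2.
Iterating the recurrence: a_0,…,a_{12} = 2, 3, 16, 70, 312, 1388, 6176, 27480, 122272, 544048, 2420736, 10771040, 47925632.

47925632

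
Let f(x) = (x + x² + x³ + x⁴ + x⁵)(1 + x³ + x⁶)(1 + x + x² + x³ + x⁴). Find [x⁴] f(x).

5

(x + x² + x³ + x⁴ + x⁵) has coefficients 0,1,1,1,1 for degrees 0…4.
(1 + x³ + x⁶) has coefficients 1,0,0,1,0 for degrees 0…4.
Finally multiplying by (1 + x + x² + x³ + x⁴), the product of all factors after the first has coefficients 1,1,1,2,2 for degrees 0…4.
[x⁴] = 1·2 + 1·1 + 1·1 + 1·1 = 5.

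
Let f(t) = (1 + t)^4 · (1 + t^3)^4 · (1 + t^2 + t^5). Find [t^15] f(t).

(1 + t)^4 has coefficients 1,4,6,4,1 for degrees 0…4.
(1 + t^3)^4 has coefficients 1,0,0,4,0,0,6,0,0,4,0,0,1,0,0,0 for degrees 0…15.
Finally multiplying by (1 + t^2 + t^5), the product of all factors after the first has coefficients 1,0,1,4,0,5,6,0,10,4,0,10,1,0,5,0 for degrees 0…15.
[t^15] = 1·0 + 4·5 + 6·0 + 4·1 + 1·10 = 34.

34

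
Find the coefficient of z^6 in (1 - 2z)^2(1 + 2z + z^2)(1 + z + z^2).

4

(1 - 2z)^2 has coefficients 1,-4,4 for degrees 0…2.
(1 + 2z + z^2) has coefficients 1,2,1,0,0,0,0 for degrees 0…6.
Finally multiplying by (1 + z + z^2), the product of all factors after the first has coefficients 1,3,4,3,1,0,0 for degrees 0…6.
[z^6] = 1·0 − 4·0 + 4·1 = 4.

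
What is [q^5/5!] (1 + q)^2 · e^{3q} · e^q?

The EGF product rule gives c_5 = Σ_{k_1+k_2+k_3=5} C(5; k_1,k_2,k_3) · ∏ g_i(k_i), where (1+q)^2 gives the falling factorial (2)_k; e^{3q} gives (3)^k; e^q gives (1)^k.
g_1(k) for k = 0…5: 1, 2, 2, 0, 0, 0.
g_2(k) for k = 0…5: 1, 3, 9, 27, 81, 243.
g_3(k) for k = 0…5: 1, 1, 1, 1, 1, 1.
First combine the last two factors: h(k) = Σ_j C(k,j)·g_2(j)·g_3(k−j) for k = 0…5: 1, 4, 16, 64, 256, 1024.
c_5 = Σ_k C(5,k)·g_1(k)·h(5−k) = 1·1·1024 + 5·2·256 + 10·2·64 = 1024 + 2560 + 1280 = 4864.

4864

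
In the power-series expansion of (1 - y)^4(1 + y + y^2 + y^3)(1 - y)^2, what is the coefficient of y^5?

4

(1 - y)^4 has coefficients 1,-4,6,-4,1 for degrees 0…4.
(1 + y + y^2 + y^3) has coefficients 1,1,1,1,0,0 for degrees 0…5.
Finally multiplying by (1 - y)^2, the product of all factors after the first has coefficients 1,-1,0,0,-1,1 for degrees 0…5.
[y^5] = 1·1 − 4·(-1) + 6·0 − 4·0 + 1·(-1) = 4.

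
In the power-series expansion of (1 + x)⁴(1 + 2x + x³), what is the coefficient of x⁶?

4

(1 + x)⁴ has coefficients 1,4,6,4,1 for degrees 0…4.
(1 + 2x + x³) has coefficients 1,2,0,1,0,0,0 for degrees 0…6.
[x⁶] = 1·0 + 4·0 + 6·0 + 4·1 + 1·0 = 4.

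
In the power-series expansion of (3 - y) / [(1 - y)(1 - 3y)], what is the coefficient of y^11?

Partial fractions give a closed form: a_n = (-1)·1^n + (4)·3^n.
At n = 11: a_11 = 708587.

708587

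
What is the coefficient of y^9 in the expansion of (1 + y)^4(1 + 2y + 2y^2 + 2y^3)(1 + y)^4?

(1 + y)^4 has coefficients 1,4,6,4,1 for degrees 0…4.
(1 + 2y + 2y^2 + 2y^3) has coefficients 1,2,2,2,0,0,0,0,0,0 for degrees 0…9.
Finally multiplying by (1 + y)^4, the product of all factors after the first has coefficients 1,6,16,26,29,22,10,2,0,0 for degrees 0…9.
[y^9] = 1·0 + 4·0 + 6·2 + 4·10 + 1·22 = 74.

74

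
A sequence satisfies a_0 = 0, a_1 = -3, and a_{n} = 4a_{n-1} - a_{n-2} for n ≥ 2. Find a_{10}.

-453948

The ordinary generating function has denominator 1 - 4t + t^2.
Iterating the recurrence: a_0,…,a_{10} = 0, -3, -12, -45, -168, -627, -2340, -8733, -32592, -121635, -453948.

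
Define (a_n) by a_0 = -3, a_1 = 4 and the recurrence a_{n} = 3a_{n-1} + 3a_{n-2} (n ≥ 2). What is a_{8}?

The ordinary generating function has denominator 1 - 3z - 3z^2.
Iterating the recurrence: a_0,…,a_{8} = -3, 4, 3, 21, 72, 279, 1053, 3996, 15147.

15147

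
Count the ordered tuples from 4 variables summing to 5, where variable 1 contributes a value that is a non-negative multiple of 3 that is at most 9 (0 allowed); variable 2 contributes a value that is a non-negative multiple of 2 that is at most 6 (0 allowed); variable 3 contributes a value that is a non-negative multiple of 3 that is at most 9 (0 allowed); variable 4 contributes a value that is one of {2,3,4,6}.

3

The generating function for the choices is (1 + q³ + q⁶ + q⁹)·(1 + q² + q⁴ + q⁶)·(1 + q³ + q⁶ + q⁹)·(q² + q³ + q⁴ + q⁶); the count is [q⁵].
(1 + q³ + q⁶ + q⁹) has coefficients 1,0,0,1,0,0 for degrees 0…5.
(1 + q² + q⁴ + q⁶) has coefficients 1,0,1,0,1,0 for degrees 0…5.
Multiplying by (1 + q³ + q⁶ + q⁹) gives running coefficients 1,0,1,1,1,1 for degrees 0…5.
Finally multiplying by (q² + q³ + q⁴ + q⁶), the product of all factors after the first has coefficients 0,0,1,1,2,2 for degrees 0…5.
[q⁵] = 1·2 + 1·1 = 3.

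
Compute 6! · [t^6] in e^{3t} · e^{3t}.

46656

The EGF product rule gives c_6 = Σ_{k_1+k_2=6} C(6; k_1,k_2) · ∏ g_i(k_i), where e^{3t} gives (3)^k; e^{3t} gives (3)^k.
g_1(k) for k = 0…6: 1, 3, 9, 27, 81, 243, 729.
g_2(k) for k = 0…6: 1, 3, 9, 27, 81, 243, 729.
c_6 = Σ_k C(6,k)·g_1(k)·g_2(6−k) = 1·1·729 + 6·3·243 + 15·9·81 + 20·27·27 + 15·81·9 + 6·243·3 + 1·729·1 = 729 + 4374 + 10935 + 14580 + 10935 + 4374 + 729 = 46656.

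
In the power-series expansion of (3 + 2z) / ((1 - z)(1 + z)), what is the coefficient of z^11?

2

The denominator gives the recurrence a_n = a_(n−2) for n ≥ 2; the numerator fixes a_0 = 3, a_1 = 2.
Iterating: 3, 2, 3, 2, 3, 2, 3, 2, 3, 2, 3, 2, so a_11 = 2.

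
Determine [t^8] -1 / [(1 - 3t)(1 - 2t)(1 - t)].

-28501

Partial fractions give a closed form: a_n = (-9/2)·3^n + (4)·2^n + (-1/2)·1^n.
At n = 8: a_8 = -28501.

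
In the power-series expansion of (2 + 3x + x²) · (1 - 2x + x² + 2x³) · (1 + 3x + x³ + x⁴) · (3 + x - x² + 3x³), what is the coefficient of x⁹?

27

(2 + 3x + x²) has coefficients 2,3,1 for degrees 0…2.
(1 - 2x + x² + 2x³) has coefficients 1,-2,1,2,0,0,0,0,0,0 for degrees 0…9.
Multiplying by (1 + 3x + x³ + x⁴) gives running coefficients 1,1,-5,6,5,-1,3,2,0,0 for degrees 0…9.
Finally multiplying by (3 + x - x² + 3x³), the product of all factors after the first has coefficients 3,4,-15,15,29,-19,21,25,-4,7 for degrees 0…9.
[x⁹] = 2·7 + 3·(-4) + 1·25 = 27.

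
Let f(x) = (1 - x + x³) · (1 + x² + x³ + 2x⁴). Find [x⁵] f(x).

-1

(1 - x + x³) has coefficients 1,-1,0,1 for degrees 0…3.
(1 + x² + x³ + 2x⁴) has coefficients 1,0,1,1,2,0 for degrees 0…5.
[x⁵] = 1·0 − 1·2 + 1·1 = -1.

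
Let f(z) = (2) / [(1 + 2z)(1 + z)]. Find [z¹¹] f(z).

-8190

The denominator gives the recurrence a_n = −3a_(n−1) − 2a_(n−2) for n ≥ 3; the numerator fixes a_0 = 2, a_1 = -6, a_2 = 14.
Iterating: 2, -6, 14, -30, 62, -126, 254, -510, 1022, -2046, 4094, -8190, so a_11 = -8190.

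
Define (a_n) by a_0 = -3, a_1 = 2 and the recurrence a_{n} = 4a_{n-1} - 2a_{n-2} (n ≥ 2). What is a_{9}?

83744

The ordinary generating function has denominator 1 - 4q + 2q^2.
Iterating the recurrence: a_0,…,a_{9} = -3, 2, 14, 52, 180, 616, 2104, 7184, 24528, 83744.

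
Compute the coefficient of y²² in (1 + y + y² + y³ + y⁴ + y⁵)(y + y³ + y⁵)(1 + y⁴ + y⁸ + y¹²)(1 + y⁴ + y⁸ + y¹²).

15

(1 + y + y² + y³ + y⁴ + y⁵) has coefficients 1,1,1,1,1,1 for degrees 0…5.
(y + y³ + y⁵) has coefficients 0,1,0,1,0,1,0,0,0,0,0,0,0,0,0,0,0,0,0,0,0,0,0 for degrees 0…22.
Multiplying by (1 + y⁴ + y⁸ + y¹²) gives running coefficients 0,1,0,1,0,2,0,1,0,2,0,1,0,2,0,1,0,1,0,0,0,0,0 for degrees 0…22.
Finally multiplying by (1 + y⁴ + y⁸ + y¹²), the product of all factors after the first has coefficients 0,1,0,1,0,3,0,2,0,5,0,3,0,7,0,4,0,7,0,3,0,5,0 for degrees 0…22.
[y²²] = 1·0 + 1·5 + 1·0 + 1·3 + 1·0 + 1·7 = 15.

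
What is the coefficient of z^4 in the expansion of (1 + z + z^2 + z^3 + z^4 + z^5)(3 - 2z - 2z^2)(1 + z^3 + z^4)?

(1 + z + z^2 + z^3 + z^4 + z^5) has coefficients 1,1,1,1,1 for degrees 0…4.
(3 - 2z - 2z^2) has coefficients 3,-2,-2,0,0 for degrees 0…4.
Finally multiplying by (1 + z^3 + z^4), the product of all factors after the first has coefficients 3,-2,-2,3,1 for degrees 0…4.
[z^4] = 1·1 + 1·3 + 1·(-2) + 1·(-2) + 1·3 = 3.

3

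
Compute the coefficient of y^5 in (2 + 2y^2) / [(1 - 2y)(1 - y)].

The denominator gives the recurrence a_n = 3a_(n−1) − 2a_(n−2) for n ≥ 3; the numerator fixes a_0 = 2, a_1 = 6, a_2 = 16.
Iterating: 2, 6, 16, 36, 76, 156, so a_5 = 156.

156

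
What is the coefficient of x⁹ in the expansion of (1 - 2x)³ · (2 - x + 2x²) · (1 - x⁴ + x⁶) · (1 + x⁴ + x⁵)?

(1 - 2x)³ has coefficients 1,-6,12,-8 for degrees 0…3.
(2 - x + 2x²) has coefficients 2,-1,2,0,0,0,0,0,0,0 for degrees 0…9.
Multiplying by (1 - x⁴ + x⁶) gives running coefficients 2,-1,2,0,-2,1,0,-1,2,0 for degrees 0…9.
Finally multiplying by (1 + x⁴ + x⁵), the product of all factors after the first has coefficients 2,-1,2,0,0,2,1,1,0,-1 for degrees 0…9.
[x⁹] = 1·(-1) − 6·0 + 12·1 − 8·1 = 3.

3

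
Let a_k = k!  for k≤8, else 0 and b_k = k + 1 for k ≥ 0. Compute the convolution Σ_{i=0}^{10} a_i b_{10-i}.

The convolution is the t^10 coefficient of A(t)B(t).
Σ = 1·11 + 1·10 + 2·9 + 6·8 + 24·7 + 120·6 + 720·5 + 5040·4 + 40320·3 + 0·2 + 0·1 = 145695.

145695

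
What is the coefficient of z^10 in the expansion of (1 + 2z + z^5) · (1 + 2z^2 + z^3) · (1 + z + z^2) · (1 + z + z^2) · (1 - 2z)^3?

-51

(1 + 2z + z^5) has coefficients 1,2,0,0,0,1 for degrees 0…5.
(1 + 2z^2 + z^3) has coefficients 1,0,2,1,0,0,0,0,0,0,0 for degrees 0…10.
Multiplying by (1 + z + z^2) gives running coefficients 1,1,3,3,3,1,0,0,0,0,0 for degrees 0…10.
Multiplying by (1 + z + z^2) gives running coefficients 1,2,5,7,9,7,4,1,0,0,0 for degrees 0…10.
Finally multiplying by (1 - 2z)^3, the product of all factors after the first has coefficients 1,-4,5,-7,11,-3,14,-11,-14,-20,-8 for degrees 0…10.
[z^10] = 1·(-8) + 2·(-20) + 1·(-3) = -51.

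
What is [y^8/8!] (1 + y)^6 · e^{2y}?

1081600

The EGF product rule gives c_8 = Σ_{k_1+k_2=8} C(8; k_1,k_2) · ∏ g_i(k_i), where (1+y)^6 gives the falling factorial (6)_k; e^{2y} gives (2)^k.
g_1(k) for k = 0…8: 1, 6, 30, 120, 360, 720, 720, 0, 0.
g_2(k) for k = 0…8: 1, 2, 4, 8, 16, 32, 64, 128, 256.
c_8 = Σ_k C(8,k)·g_1(k)·g_2(8−k) = 1·1·256 + 8·6·128 + 28·30·64 + 56·120·32 + 70·360·16 + 56·720·8 + 28·720·4 = 256 + 6144 + 53760 + 215040 + 403200 + 322560 + 80640 = 1081600.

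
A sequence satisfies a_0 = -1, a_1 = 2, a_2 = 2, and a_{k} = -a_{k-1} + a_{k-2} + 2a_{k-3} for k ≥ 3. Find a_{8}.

-2

The ordinary generating function has denominator 1 + q - q^2 - 2q^3.
Iterating the recurrence: a_0,…,a_{8} = -1, 2, 2, -2, 8, -6, 10, 0, -2.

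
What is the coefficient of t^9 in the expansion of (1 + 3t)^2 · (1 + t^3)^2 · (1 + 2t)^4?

536

(1 + 3t)^2 has coefficients 1,6,9 for degrees 0…2.
(1 + t^3)^2 has coefficients 1,0,0,2,0,0,1,0,0,0 for degrees 0…9.
Finally multiplying by (1 + 2t)^4, the product of all factors after the first has coefficients 1,8,24,34,32,48,65,40,24,32 for degrees 0…9.
[t^9] = 1·32 + 6·24 + 9·40 = 536.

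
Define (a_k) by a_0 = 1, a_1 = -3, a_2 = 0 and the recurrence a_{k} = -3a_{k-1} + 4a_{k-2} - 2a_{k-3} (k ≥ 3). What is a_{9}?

The ordinary generating function has denominator 1 + 3t - 4t^2 + 2t^3.
Iterating the recurrence: a_0,…,a_{9} = 1, -3, 0, -14, 48, -200, 820, -3356, 13748, -56308.

-56308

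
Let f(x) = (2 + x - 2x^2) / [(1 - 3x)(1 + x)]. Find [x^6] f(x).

1154

The denominator gives the recurrence a_n = 2a_(n−1) + 3a_(n−2) for n ≥ 3; the numerator fixes a_0 = 2, a_1 = 5, a_2 = 14.
Iterating: 2, 5, 14, 43, 128, 385, 1154, so a_6 = 1154.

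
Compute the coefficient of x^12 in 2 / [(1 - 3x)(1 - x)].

Partial fractions give a closed form: a_n = (3)·3^n + (-1)·1^n.
At n = 12: a_12 = 1594322.

1594322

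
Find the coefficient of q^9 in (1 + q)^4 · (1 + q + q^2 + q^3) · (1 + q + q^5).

15

(1 + q)^4 has coefficients 1,4,6,4,1 for degrees 0…4.
(1 + q + q^2 + q^3) has coefficients 1,1,1,1,0,0,0,0,0,0 for degrees 0…9.
Finally multiplying by (1 + q + q^5), the product of all factors after the first has coefficients 1,2,2,2,1,1,1,1,1,0 for degrees 0…9.
[q^9] = 1·0 + 4·1 + 6·1 + 4·1 + 1·1 = 15.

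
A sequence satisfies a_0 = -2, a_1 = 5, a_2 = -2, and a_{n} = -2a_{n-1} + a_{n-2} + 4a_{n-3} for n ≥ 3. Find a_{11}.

201

The ordinary generating function has denominator 1 + 2y - y^2 - 4y^3.
Iterating the recurrence: a_0,…,a_{11} = -2, 5, -2, 1, 16, -39, 98, -171, 284, -347, 294, 201.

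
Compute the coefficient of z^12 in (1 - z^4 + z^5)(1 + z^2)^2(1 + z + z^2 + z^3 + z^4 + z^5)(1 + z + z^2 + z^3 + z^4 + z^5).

(1 - z^4 + z^5) has coefficients 1,0,0,0,-1,1 for degrees 0…5.
(1 + z^2)^2 has coefficients 1,0,2,0,1,0,0,0,0,0,0,0,0 for degrees 0…12.
Multiplying by (1 + z + z^2 + z^3 + z^4 + z^5) gives running coefficients 1,1,3,3,4,4,3,3,1,1,0,0,0 for degrees 0…12.
Finally multiplying by (1 + z + z^2 + z^3 + z^4 + z^5), the product of all factors after the first has coefficients 1,2,5,8,12,16,18,20,18,16,12,8,5 for degrees 0…12.
[z^12] = 1·5 − 1·18 + 1·20 = 7.

7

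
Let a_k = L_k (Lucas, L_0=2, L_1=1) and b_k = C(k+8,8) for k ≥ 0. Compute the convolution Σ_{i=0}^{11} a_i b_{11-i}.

This is [x^11] in the product of the two ordinary generating functions.
Σ = 2·75582 + 1·43758 + 3·24310 + 4·12870 + 7·6435 + 11·3003 + 18·1287 + 29·495 + 47·165 + 76·45 + 123·9 + 199·1 = 447412.

447412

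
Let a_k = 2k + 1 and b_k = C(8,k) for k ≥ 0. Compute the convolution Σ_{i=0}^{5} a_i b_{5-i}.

The convolution is the x^5 coefficient of A(x)B(x).
Σ = 1·56 + 3·70 + 5·56 + 7·28 + 9·8 + 11·1 = 825.

825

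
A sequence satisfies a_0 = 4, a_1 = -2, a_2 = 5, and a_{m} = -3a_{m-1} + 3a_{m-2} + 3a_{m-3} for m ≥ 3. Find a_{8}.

The ordinary generating function has denominator 1 + 3x - 3x^2 - 3x^3.
Iterating the recurrence: a_0,…,a_{8} = 4, -2, 5, -9, 36, -120, 441, -1575, 5688.

5688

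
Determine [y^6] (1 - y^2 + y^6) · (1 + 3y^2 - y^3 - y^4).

(1 - y^2 + y^6) has coefficients 1,0,-1,0,0,0,1 for degrees 0…6.
(1 + 3y^2 - y^3 - y^4) has coefficients 1,0,3,-1,-1,0,0 for degrees 0…6.
[y^6] = 1·0 − 1·(-1) + 1·1 = 2.

2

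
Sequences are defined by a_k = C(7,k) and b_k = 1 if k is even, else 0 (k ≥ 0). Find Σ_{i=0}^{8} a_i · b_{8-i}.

This is [x^8] in the product of the two ordinary generating functions.
Σ = 1·1 + 7·0 + 21·1 + 35·0 + 35·1 + 21·0 + 7·1 + 1·0 + 0·1 = 64.

64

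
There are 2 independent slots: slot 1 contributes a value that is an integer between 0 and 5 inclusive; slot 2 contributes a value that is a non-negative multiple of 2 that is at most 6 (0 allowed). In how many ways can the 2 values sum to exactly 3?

The generating function for the choices is (1 + t + t^2 + t^3 + t^4 + t^5)·(1 + t^2 + t^4 + t^6); the count is [t^3].
(1 + t + t^2 + t^3 + t^4 + t^5) has coefficients 1,1,1,1 for degrees 0…3.
(1 + t^2 + t^4 + t^6) has coefficients 1,0,1,0 for degrees 0…3.
[t^3] = 1·0 + 1·1 + 1·0 + 1·1 = 2.

2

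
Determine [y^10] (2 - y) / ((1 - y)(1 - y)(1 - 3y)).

The denominator gives the recurrence a_n = 5a_(n−1) − 7a_(n−2) + 3a_(n−3) for n ≥ 3; the numerator fixes a_0 = 2, a_1 = 9, a_2 = 31.
Iterating: 2, 9, 31, 98, 300, 907, 2729, 8196, 24598, 73805, 221427, so a_10 = 221427.

221427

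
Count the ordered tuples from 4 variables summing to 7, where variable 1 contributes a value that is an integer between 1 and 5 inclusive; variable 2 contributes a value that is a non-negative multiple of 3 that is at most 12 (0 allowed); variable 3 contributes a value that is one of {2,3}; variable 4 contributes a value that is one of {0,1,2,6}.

9

The generating function for the choices is (y + y^2 + y^3 + y^4 + y^5)·(1 + y^3 + y^6 + y^9 + y^12)·(y^2 + y^3)·(1 + y + y^2 + y^6); the count is [y^7].
(y + y^2 + y^3 + y^4 + y^5) has coefficients 0,1,1,1,1,1 for degrees 0…5.
(1 + y^3 + y^6 + y^9 + y^12) has coefficients 1,0,0,1,0,0,1,0 for degrees 0…7.
Multiplying by (y^2 + y^3) gives running coefficients 0,0,1,1,0,1,1,0 for degrees 0…7.
Finally multiplying by (1 + y + y^2 + y^6), the product of all factors after the first has coefficients 0,0,1,2,2,2,2,2 for degrees 0…7.
[y^7] = 1·2 + 1·2 + 1·2 + 1·2 + 1·1 = 9.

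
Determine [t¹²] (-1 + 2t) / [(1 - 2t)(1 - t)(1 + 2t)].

-2731

Partial fractions give a closed form: a_n = (-1/3)·1^n + (-2/3)·(-2)^n.
At n = 12: a_12 = -2731.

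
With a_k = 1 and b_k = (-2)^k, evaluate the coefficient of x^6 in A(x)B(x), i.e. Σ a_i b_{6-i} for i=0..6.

43

The convolution is the t^6 coefficient of A(t)B(t).
Σ = 1·64 + 1·(-32) + 1·16 + 1·(-8) + 1·4 + 1·(-2) + 1·1 = 43.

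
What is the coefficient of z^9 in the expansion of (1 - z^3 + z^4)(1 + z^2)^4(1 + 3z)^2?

-16

(1 - z^3 + z^4) has coefficients 1,0,0,-1,1 for degrees 0…4.
(1 + z^2)^4 has coefficients 1,0,4,0,6,0,4,0,1,0 for degrees 0…9.
Finally multiplying by (1 + 3z)^2, the product of all factors after the first has coefficients 1,6,13,24,42,36,58,24,37,6 for degrees 0…9.
[z^9] = 1·6 − 1·58 + 1·36 = -16.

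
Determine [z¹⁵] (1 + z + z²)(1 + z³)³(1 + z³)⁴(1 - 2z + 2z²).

(1 + z + z²) has coefficients 1,1,1 for degrees 0…2.
(1 + z³)³ has coefficients 1,0,0,3,0,0,3,0,0,1,0,0,0,0,0,0 for degrees 0…15.
Multiplying by (1 + z³)⁴ gives running coefficients 1,0,0,7,0,0,21,0,0,35,0,0,35,0,0,21 for degrees 0…15.
Finally multiplying by (1 - 2z + 2z²), the product of all factors after the first has coefficients 1,-2,2,7,-14,14,21,-42,42,35,-70,70,35,-70,70,21 for degrees 0…15.
[z¹⁵] = 1·21 + 1·70 + 1·(-70) = 21.

21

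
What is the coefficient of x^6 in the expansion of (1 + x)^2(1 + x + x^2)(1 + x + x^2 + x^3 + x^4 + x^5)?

(1 + x)^2 has coefficients 1,2,1 for degrees 0…2.
(1 + x + x^2) has coefficients 1,1,1,0,0,0,0 for degrees 0…6.
Finally multiplying by (1 + x + x^2 + x^3 + x^4 + x^5), the product of all factors after the first has coefficients 1,2,3,3,3,3,2 for degrees 0…6.
[x^6] = 1·2 + 2·3 + 1·3 = 11.

11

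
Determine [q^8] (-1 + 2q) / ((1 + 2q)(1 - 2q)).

-256

The denominator gives the recurrence a_n = 4a_(n−2) for n ≥ 3; the numerator fixes a_0 = -1, a_1 = 2, a_2 = -4.
Iterating: -1, 2, -4, 8, -16, 32, -64, 128, -256, so a_8 = -256.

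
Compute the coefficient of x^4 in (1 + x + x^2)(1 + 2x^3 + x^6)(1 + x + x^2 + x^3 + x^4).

(1 + x + x^2) has coefficients 1,1,1 for degrees 0…2.
(1 + 2x^3 + x^6) has coefficients 1,0,0,2,0 for degrees 0…4.
Finally multiplying by (1 + x + x^2 + x^3 + x^4), the product of all factors after the first has coefficients 1,1,1,3,3 for degrees 0…4.
[x^4] = 1·3 + 1·3 + 1·1 = 7.

7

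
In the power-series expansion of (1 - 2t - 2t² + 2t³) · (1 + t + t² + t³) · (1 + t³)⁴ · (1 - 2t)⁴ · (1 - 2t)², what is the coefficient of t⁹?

(1 - 2t - 2t² + 2t³) has coefficients 1,-2,-2,2 for degrees 0…3.
(1 + t + t² + t³) has coefficients 1,1,1,1,0,0,0,0,0,0 for degrees 0…9.
Multiplying by (1 + t³)⁴ gives running coefficients 1,1,1,5,4,4,10,6,6,10 for degrees 0…9.
Multiplying by (1 - 2t)⁴ gives running coefficients 1,-7,17,-11,-28,76,-70,-26,134,-150 for degrees 0…9.
Finally multiplying by (1 - 2t)², the product of all factors after the first has coefficients 1,-11,49,-107,84,144,-486,558,-42,-790 for degrees 0…9.
[t⁹] = 1·(-790) − 2·(-42) − 2·558 + 2·(-486) = -2794.

-2794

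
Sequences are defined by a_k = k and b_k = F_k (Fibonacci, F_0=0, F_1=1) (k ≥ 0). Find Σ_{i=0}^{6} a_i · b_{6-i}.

26

This is [x^6] in the product of the two ordinary generating functions.
Σ = 0·8 + 1·5 + 2·3 + 3·2 + 4·1 + 5·1 + 6·0 = 26.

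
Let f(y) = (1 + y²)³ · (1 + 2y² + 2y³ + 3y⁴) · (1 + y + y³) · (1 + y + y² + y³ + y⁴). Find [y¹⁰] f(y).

121

(1 + y²)³ has coefficients 1,0,3,0,3,0,1 for degrees 0…6.
(1 + 2y² + 2y³ + 3y⁴) has coefficients 1,0,2,2,3,0,0,0,0,0,0 for degrees 0…10.
Multiplying by (1 + y + y³) gives running coefficients 1,1,2,5,5,5,2,3,0,0,0 for degrees 0…10.
Finally multiplying by (1 + y + y² + y³ + y⁴), the product of all factors after the first has coefficients 1,2,4,9,14,18,19,20,15,10,5 for degrees 0…10.
[y¹⁰] = 1·5 + 3·15 + 3·19 + 1·14 = 121.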